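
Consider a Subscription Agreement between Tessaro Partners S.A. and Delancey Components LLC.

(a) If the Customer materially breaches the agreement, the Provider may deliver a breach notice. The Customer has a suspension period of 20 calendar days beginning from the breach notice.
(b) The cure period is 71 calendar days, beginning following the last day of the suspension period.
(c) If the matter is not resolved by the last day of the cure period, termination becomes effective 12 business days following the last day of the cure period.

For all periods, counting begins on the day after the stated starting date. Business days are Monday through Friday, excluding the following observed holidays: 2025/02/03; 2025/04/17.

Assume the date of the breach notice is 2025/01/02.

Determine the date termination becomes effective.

2025/04/22

The last day of the suspension period: 2025/01/02 + 20 days = 2025/01/22.
The last day of the cure period: 71 calendar days after 2025/01/22 is 2025/04/03.
The date termination becomes effective: counting 12 business days from Thursday, 2025/04/03 (Apr 4, Apr 7, Apr 8, Apr 9, …, Apr 18, Apr 21, Apr 22, skipping weekends and the listed holiday on Apr 17) reaches Tuesday, 2025/04/22.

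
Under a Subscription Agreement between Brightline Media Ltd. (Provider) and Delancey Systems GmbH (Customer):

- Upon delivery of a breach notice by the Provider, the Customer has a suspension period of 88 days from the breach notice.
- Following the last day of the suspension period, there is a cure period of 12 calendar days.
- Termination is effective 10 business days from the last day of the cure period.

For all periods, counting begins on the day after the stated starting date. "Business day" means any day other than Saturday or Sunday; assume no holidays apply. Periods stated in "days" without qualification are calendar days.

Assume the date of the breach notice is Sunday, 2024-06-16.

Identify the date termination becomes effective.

2024-10-08

The last day of the suspension period: 88 calendar days after 2024-06-16 is 2024-09-12.
The last day of the cure period: 12 calendar days after 2024-09-12 is 2024-09-24.
The date termination becomes effective: 10 business days after Tuesday, 2024-09-24, skipping weekends — Sep 25, Sep 26, Sep 27, Sep 30, Oct 1, Oct 2, Oct 3, Oct 4, Oct 7, Oct 8 — lands on Tuesday, 2024-10-08.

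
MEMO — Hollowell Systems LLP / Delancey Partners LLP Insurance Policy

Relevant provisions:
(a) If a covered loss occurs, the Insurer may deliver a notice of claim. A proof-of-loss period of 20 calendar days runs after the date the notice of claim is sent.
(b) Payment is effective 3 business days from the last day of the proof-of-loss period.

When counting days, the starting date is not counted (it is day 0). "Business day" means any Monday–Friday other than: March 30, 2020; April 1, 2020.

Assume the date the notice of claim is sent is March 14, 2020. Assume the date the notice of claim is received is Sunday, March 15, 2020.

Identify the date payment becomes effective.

The last day of the proof-of-loss period: 20 calendar days after March 14, 2020 is April 3, 2020.
The date payment becomes effective: counting 3 business days from Friday, April 3, 2020 (Apr 6, Apr 7, Apr 8, skipping weekends) reaches Wednesday, April 8, 2020.

April 8, 2020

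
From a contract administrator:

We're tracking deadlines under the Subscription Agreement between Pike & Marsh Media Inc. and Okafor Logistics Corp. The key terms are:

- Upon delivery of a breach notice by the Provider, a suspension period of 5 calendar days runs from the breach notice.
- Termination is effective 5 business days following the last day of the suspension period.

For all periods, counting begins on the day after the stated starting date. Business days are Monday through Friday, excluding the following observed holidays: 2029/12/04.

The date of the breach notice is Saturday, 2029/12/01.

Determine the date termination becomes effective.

The last day of the suspension period: 5 calendar days after 2029/12/01 is 2029/12/06.
From Thursday, 2029/12/06, 5 business days (Dec 7, Dec 10, Dec 11, Dec 12, Dec 13, skipping weekends) brings us to Thursday, 2029/12/13, which is the date termination becomes effective.

2029/12/13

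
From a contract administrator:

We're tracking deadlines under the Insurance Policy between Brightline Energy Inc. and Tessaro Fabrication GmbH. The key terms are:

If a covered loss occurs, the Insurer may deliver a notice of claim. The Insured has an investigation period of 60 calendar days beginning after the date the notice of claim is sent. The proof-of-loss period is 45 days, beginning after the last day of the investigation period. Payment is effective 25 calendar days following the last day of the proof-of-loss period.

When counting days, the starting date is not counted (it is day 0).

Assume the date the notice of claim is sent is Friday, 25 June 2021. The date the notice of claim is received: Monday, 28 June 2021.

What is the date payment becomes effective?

The last day of the investigation period: 25 June 2021 + 60 days = 24 August 2021.
The last day of the proof-of-loss period: 24 August 2021 + 45 days = 8 October 2021.
The date payment becomes effective: 8 October 2021 + 25 days = 2 November 2021.

2 November 2021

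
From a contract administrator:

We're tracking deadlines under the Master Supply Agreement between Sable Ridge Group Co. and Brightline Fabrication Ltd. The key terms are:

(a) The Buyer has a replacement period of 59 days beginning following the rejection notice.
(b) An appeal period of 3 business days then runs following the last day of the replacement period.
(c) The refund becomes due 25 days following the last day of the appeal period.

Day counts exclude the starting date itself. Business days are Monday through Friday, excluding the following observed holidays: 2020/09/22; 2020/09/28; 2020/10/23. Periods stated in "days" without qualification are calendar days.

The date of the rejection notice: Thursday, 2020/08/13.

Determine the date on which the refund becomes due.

The last day of the replacement period: 59 calendar days after 2020/08/13 is 2020/10/11.
From Sunday, 2020/10/11, 3 business days (Oct 12, Oct 13, Oct 14, skipping weekends) brings us to Wednesday, 2020/10/14, which is the last day of the appeal period.
The date on which the refund becomes due: 25 calendar days after 2020/10/14 is 2020/11/08.

2020/11/08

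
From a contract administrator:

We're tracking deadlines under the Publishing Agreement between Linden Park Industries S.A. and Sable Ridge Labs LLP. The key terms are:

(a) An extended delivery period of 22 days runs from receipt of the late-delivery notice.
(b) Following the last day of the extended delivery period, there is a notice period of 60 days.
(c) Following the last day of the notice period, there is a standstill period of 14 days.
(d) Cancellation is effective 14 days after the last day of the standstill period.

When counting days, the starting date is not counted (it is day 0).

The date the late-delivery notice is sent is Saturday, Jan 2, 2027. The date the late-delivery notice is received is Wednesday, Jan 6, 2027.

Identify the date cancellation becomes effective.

Adding 22 calendar days to Jan 6, 2027 gives Jan 28, 2027, which is the last day of the extended delivery period.
The last day of the notice period: 60 calendar days after Jan 28, 2027 is Mar 29, 2027.
The last day of the standstill period: Mar 29, 2027 + 14 days = Apr 12, 2027.
The date cancellation becomes effective: Apr 12, 2027 + 14 days = Apr 26, 2027.

Apr 26, 2027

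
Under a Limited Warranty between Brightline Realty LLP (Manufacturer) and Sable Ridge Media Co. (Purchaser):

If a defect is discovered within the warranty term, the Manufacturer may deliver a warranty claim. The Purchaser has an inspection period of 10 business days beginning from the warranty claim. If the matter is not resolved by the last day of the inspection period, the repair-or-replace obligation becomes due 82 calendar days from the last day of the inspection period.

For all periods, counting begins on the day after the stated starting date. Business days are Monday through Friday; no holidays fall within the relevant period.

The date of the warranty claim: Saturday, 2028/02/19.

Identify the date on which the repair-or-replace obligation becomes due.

The last day of the inspection period: counting 10 business days from Saturday, 2028/02/19 (Feb 21, Feb 22, Feb 23, Feb 24, Feb 25, Feb 28, Feb 29, Mar 1, Mar 2, Mar 3, skipping weekends) reaches Friday, 2028/03/03.
Adding 82 calendar days to 2028/03/03 gives 2028/05/24, which is the date on which the repair-or-replace obligation becomes due.

2028/05/24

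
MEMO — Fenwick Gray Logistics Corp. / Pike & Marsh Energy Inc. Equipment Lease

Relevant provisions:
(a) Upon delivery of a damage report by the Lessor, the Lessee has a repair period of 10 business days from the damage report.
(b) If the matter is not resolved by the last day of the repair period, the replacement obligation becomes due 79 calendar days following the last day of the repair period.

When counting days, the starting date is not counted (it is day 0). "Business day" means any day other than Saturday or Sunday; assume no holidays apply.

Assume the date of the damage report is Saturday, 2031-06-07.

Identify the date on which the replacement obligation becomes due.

The last day of the repair period: 10 business days after Saturday, 2031-06-07, skipping weekends — Jun 9, Jun 10, Jun 11, Jun 12, Jun 13, Jun 16, Jun 17, Jun 18, Jun 19, Jun 20 — lands on Friday, 2031-06-20.
The date on which the replacement obligation becomes due: 2031-06-20 + 79 days = 2031-09-07.

2031-09-07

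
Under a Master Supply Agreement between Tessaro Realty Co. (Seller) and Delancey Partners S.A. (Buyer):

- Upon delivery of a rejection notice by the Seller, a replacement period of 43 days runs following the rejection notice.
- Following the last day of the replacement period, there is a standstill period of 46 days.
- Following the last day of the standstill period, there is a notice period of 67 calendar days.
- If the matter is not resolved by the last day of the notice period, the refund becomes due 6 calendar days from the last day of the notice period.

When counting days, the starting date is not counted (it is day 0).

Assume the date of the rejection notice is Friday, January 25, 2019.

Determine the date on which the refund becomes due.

The last day of the replacement period: 43 calendar days after January 25, 2019 is March 9, 2019.
The last day of the standstill period: March 9, 2019 + 46 days = April 24, 2019.
The last day of the notice period: April 24, 2019 + 67 days = June 30, 2019.
The date on which the refund becomes due: June 30, 2019 + 6 days = July 6, 2019.

July 6, 2019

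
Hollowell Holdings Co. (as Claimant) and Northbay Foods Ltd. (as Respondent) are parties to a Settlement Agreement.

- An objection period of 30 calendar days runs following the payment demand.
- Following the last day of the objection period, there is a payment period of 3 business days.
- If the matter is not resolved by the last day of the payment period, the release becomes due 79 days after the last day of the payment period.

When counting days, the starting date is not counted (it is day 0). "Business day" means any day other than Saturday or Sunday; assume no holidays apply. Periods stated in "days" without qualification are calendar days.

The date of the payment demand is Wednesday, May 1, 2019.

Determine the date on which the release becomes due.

Aug 23, 2019

Adding 30 calendar days to May 1, 2019 gives May 31, 2019, which is the last day of the objection period.
From Friday, May 31, 2019, 3 business days (Jun 3, Jun 4, Jun 5, skipping weekends) brings us to Wednesday, Jun 5, 2019, which is the last day of the payment period.
Adding 79 calendar days to Jun 5, 2019 gives Aug 23, 2019, which is the date on which the release becomes due.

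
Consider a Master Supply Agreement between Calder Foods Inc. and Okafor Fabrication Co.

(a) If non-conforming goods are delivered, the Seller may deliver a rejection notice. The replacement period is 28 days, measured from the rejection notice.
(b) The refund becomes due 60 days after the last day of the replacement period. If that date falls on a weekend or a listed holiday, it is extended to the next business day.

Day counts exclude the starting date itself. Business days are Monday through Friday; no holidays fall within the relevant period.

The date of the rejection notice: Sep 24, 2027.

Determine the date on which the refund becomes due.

The last day of the replacement period: Sep 24, 2027 + 28 days = Oct 22, 2027.
The date on which the refund becomes due: 60 calendar days after Oct 22, 2027 is Dec 21, 2027. Dec 21, 2027 is a Tuesday, so no roll-forward applies.

Dec 21, 2027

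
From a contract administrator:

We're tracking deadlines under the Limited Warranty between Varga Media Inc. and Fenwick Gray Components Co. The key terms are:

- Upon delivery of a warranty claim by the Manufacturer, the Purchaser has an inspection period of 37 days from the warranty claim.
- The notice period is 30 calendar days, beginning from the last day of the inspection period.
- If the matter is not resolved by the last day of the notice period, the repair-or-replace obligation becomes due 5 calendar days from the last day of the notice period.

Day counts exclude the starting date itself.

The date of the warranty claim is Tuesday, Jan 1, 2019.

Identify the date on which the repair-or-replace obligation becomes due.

Mar 14, 2019

The last day of the inspection period: 37 calendar days after Jan 1, 2019 is Feb 7, 2019.
The last day of the notice period: 30 calendar days after Feb 7, 2019 is Mar 9, 2019.
The date on which the repair-or-replace obligation becomes due: Mar 9, 2019 + 5 days = Mar 14, 2019.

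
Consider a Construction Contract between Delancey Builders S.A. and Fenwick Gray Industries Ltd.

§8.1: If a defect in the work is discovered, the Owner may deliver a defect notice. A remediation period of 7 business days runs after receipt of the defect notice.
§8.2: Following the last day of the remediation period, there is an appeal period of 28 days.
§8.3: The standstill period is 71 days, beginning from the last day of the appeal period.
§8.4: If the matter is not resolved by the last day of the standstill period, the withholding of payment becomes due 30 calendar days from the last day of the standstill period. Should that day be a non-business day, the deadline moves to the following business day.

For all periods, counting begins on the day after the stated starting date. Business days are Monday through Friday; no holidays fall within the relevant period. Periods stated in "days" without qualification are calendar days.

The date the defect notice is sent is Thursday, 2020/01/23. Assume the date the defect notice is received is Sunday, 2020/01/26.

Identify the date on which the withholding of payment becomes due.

The last day of the remediation period: 7 business days after Sunday, 2020/01/26, skipping weekends — Jan 27, Jan 28, Jan 29, Jan 30, Jan 31, Feb 3, Feb 4 — lands on Tuesday, 2020/02/04.
The last day of the appeal period: 28 calendar days after 2020/02/04 is 2020/03/03.
Adding 71 calendar days to 2020/03/03 gives 2020/05/13, which is the last day of the standstill period.
The date on which the withholding of payment becomes due: 2020/05/13 + 30 days = 2020/06/12. 2020/06/12 is a Friday, so no roll-forward applies.

2020/06/12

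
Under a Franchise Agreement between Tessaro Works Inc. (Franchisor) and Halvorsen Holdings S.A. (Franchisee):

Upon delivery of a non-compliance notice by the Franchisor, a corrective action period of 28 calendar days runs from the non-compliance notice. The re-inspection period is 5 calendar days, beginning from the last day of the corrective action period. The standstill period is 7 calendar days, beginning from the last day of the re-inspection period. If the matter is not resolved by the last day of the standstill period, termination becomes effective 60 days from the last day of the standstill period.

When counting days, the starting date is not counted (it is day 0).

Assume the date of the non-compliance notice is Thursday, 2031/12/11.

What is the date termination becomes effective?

The last day of the corrective action period: 28 calendar days after 2031/12/11 is 2032/01/08.
The last day of the re-inspection period: 5 calendar days after 2032/01/08 is 2032/01/13.
Adding 7 calendar days to 2032/01/13 gives 2032/01/20, which is the last day of the standstill period.
The date termination becomes effective: 2032/01/20 + 60 days = 2032/03/20.

2032/03/20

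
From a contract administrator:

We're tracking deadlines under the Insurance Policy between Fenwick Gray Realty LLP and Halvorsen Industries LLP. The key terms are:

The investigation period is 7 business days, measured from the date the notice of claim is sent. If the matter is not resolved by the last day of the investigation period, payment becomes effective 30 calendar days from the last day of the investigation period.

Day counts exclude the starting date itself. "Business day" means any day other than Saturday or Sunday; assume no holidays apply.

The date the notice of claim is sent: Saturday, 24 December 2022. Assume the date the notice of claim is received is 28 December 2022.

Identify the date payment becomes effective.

2 February 2023

The last day of the investigation period: counting 7 business days from Saturday, 24 December 2022 (Dec 26, Dec 27, Dec 28, Dec 29, Dec 30, Jan 2, Jan 3, skipping weekends) reaches Tuesday, 3 January 2023.
The date payment becomes effective: 3 January 2023 + 30 days = 2 February 2023.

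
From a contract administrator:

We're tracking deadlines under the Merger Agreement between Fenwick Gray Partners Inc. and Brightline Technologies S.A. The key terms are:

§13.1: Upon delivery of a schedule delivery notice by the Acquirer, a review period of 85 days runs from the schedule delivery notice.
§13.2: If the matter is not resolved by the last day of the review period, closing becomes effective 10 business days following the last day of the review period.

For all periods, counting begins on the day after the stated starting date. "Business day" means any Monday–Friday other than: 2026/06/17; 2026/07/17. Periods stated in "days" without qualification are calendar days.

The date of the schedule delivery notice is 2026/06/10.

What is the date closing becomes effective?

2026/09/17

The last day of the review period: 2026/06/10 + 85 days = 2026/09/03.
The date closing becomes effective: 10 business days after Thursday, 2026/09/03, skipping weekends — Sep 4, Sep 7, Sep 8, Sep 9, Sep 10, Sep 11, Sep 14, Sep 15, Sep 16, Sep 17 — lands on Thursday, 2026/09/17.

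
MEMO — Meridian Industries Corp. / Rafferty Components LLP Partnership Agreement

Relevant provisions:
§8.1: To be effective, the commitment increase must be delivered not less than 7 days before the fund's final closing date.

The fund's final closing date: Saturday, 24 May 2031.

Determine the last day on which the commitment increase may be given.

Counting back 7 calendar days from 24 May 2031 gives 17 May 2031.

17 May 2031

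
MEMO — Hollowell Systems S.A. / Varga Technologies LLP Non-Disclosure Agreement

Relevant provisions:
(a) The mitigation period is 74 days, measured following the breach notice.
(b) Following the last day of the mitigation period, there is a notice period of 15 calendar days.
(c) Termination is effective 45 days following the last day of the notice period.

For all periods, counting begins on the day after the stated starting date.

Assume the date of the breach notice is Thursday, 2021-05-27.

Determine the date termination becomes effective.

2021-10-08

The last day of the mitigation period: 74 calendar days after 2021-05-27 is 2021-08-09.
The last day of the notice period: 15 calendar days after 2021-08-09 is 2021-08-24.
Adding 45 calendar days to 2021-08-24 gives 2021-10-08, which is the date termination becomes effective.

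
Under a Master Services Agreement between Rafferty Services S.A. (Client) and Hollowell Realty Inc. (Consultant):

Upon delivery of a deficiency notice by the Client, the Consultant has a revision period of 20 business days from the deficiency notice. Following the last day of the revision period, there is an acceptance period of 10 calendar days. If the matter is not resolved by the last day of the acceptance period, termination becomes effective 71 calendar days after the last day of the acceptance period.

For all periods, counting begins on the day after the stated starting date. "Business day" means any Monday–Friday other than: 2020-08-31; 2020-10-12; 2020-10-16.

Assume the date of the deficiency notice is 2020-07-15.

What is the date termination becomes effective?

2020-11-01

From Wednesday, 2020-07-15, 20 business days (Jul 16, Jul 17, Jul 20, Jul 21, …, Aug 10, Aug 11, Aug 12, skipping weekends) brings us to Wednesday, 2020-08-12, which is the last day of the revision period.
Adding 10 calendar days to 2020-08-12 gives 2020-08-22, which is the last day of the acceptance period.
Adding 71 calendar days to 2020-08-22 gives 2020-11-01, which is the date termination becomes effective.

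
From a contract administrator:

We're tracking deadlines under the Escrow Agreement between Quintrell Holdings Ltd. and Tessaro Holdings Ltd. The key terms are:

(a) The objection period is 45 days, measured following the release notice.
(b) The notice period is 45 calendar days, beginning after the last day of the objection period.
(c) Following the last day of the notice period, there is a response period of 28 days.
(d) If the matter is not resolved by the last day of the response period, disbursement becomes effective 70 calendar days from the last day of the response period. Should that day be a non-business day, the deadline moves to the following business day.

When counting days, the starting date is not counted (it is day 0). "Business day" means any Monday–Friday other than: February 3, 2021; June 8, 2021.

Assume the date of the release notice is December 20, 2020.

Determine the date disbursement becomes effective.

The last day of the objection period: 45 calendar days after December 20, 2020 is February 3, 2021.
Adding 45 calendar days to February 3, 2021 gives March 20, 2021, which is the last day of the notice period.
The last day of the response period: 28 calendar days after March 20, 2021 is April 17, 2021.
Adding 70 calendar days to April 17, 2021 gives June 26, 2021, which is the date disbursement becomes effective. That falls on a Saturday, so it rolls to the next business day, Monday, June 28, 2021.

June 28, 2021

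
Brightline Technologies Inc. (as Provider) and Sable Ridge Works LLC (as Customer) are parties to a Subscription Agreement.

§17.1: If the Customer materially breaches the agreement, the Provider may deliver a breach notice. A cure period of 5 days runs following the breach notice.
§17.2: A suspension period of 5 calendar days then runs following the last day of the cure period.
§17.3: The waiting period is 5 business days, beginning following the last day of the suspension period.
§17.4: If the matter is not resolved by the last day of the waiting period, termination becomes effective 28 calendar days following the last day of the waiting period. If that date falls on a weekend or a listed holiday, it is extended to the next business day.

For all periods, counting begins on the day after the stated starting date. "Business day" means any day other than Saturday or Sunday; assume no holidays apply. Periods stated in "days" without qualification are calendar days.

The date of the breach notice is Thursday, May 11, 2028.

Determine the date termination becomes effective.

Jun 23, 2028

Adding 5 calendar days to May 11, 2028 gives May 16, 2028, which is the last day of the cure period.
The last day of the suspension period: May 16, 2028 + 5 days = May 21, 2028.
The last day of the waiting period: counting 5 business days from Sunday, May 21, 2028 (May 22, May 23, May 24, May 25, May 26, skipping weekends) reaches Friday, May 26, 2028.
Adding 28 calendar days to May 26, 2028 gives Jun 23, 2028, which is the date termination becomes effective. Jun 23, 2028 is a Friday, so no roll-forward applies.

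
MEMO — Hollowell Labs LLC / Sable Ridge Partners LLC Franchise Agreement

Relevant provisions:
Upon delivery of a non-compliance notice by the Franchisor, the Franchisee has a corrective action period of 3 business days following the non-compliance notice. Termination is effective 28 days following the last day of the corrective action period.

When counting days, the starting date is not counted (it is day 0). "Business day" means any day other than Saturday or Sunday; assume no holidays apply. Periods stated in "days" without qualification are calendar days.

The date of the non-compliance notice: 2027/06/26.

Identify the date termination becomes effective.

2027/07/28

The last day of the corrective action period: counting 3 business days from Saturday, 2027/06/26 (Jun 28, Jun 29, Jun 30, skipping weekends) reaches Wednesday, 2027/06/30.
The date termination becomes effective: 28 calendar days after 2027/06/30 is 2027/07/28.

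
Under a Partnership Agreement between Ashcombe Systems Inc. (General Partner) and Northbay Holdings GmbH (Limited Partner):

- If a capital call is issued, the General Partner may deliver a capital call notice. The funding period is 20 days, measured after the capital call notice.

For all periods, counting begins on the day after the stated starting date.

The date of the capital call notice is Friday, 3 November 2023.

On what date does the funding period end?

The last day of the funding period: 20 calendar days after 3 November 2023 is 23 November 2023.

23 November 2023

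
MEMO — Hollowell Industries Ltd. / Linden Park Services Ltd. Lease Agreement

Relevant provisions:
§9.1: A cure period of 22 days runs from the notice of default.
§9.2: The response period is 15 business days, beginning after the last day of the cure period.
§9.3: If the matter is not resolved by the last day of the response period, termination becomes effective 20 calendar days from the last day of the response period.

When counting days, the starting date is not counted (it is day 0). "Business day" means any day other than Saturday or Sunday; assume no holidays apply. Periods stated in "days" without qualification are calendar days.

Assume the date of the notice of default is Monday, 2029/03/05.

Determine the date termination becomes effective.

The last day of the cure period: 2029/03/05 + 22 days = 2029/03/27.
From Tuesday, 2029/03/27, 15 business days (Mar 28, Mar 29, Mar 30, Apr 2, …, Apr 13, Apr 16, Apr 17, skipping weekends) brings us to Tuesday, 2029/04/17, which is the last day of the response period.
The date termination becomes effective: 2029/04/17 + 20 days = 2029/05/07.

2029/05/07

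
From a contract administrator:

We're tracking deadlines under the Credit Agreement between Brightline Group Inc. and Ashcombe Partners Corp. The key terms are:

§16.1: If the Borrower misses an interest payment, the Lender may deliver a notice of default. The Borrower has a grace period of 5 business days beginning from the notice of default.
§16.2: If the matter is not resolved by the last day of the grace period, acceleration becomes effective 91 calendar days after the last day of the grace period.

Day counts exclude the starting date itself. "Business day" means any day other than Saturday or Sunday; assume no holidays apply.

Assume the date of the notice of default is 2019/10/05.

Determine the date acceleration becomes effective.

From Saturday, 2019/10/05, 5 business days (Oct 7, Oct 8, Oct 9, Oct 10, Oct 11, skipping weekends) brings us to Friday, 2019/10/11, which is the last day of the grace period.
The date acceleration becomes effective: 91 calendar days after 2019/10/11 is 2020/01/10.

2020/01/10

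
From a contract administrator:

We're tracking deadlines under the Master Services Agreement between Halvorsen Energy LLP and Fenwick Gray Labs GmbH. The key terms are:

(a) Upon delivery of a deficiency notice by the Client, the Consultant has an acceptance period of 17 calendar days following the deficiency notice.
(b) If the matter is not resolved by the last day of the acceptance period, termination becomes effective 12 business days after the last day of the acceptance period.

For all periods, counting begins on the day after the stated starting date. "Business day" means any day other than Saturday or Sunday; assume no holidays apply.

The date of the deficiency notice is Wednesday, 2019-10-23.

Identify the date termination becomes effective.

2019-11-26

The last day of the acceptance period: 17 calendar days after 2019-10-23 is 2019-11-09.
The date termination becomes effective: counting 12 business days from Saturday, 2019-11-09 (Nov 11, Nov 12, Nov 13, Nov 14, …, Nov 22, Nov 25, Nov 26, skipping weekends) reaches Tuesday, 2019-11-26.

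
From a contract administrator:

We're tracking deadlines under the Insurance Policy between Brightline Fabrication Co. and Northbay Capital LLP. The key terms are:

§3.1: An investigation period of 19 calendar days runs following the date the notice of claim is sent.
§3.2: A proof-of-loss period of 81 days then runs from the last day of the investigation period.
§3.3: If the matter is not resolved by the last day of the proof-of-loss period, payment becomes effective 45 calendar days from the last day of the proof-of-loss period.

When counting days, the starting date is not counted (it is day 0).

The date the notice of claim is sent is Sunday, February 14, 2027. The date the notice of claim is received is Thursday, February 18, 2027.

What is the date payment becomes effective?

The last day of the investigation period: February 14, 2027 + 19 days = March 5, 2027.
Adding 81 calendar days to March 5, 2027 gives May 25, 2027, which is the last day of the proof-of-loss period.
Adding 45 calendar days to May 25, 2027 gives July 9, 2027, which is the date payment becomes effective.

July 9, 2027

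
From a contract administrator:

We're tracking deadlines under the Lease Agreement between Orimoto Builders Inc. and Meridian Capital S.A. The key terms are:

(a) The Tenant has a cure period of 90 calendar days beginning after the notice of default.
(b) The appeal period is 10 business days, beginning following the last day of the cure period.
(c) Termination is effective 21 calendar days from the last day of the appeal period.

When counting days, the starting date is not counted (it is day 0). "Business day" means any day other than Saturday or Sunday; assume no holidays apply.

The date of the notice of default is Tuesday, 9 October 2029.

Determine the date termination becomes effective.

11 February 2030

Adding 90 calendar days to 9 October 2029 gives 7 January 2030, which is the last day of the cure period.
From Monday, 7 January 2030, 10 business days (Jan 8, Jan 9, Jan 10, Jan 11, Jan 14, Jan 15, Jan 16, Jan 17, Jan 18, Jan 21, skipping weekends) brings us to Monday, 21 January 2030, which is the last day of the appeal period.
Adding 21 calendar days to 21 January 2030 gives 11 February 2030, which is the date termination becomes effective.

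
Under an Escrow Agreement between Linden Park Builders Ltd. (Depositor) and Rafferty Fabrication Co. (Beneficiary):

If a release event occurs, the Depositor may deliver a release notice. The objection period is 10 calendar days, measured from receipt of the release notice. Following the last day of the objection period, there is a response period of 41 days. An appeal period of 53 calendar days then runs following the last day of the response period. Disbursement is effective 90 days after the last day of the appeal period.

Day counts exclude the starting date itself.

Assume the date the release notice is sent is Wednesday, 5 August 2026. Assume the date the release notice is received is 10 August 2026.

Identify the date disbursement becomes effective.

The last day of the objection period: 10 calendar days after 10 August 2026 is 20 August 2026.
The last day of the response period: 41 calendar days after 20 August 2026 is 30 September 2026.
The last day of the appeal period: 53 calendar days after 30 September 2026 is 22 November 2026.
Adding 90 calendar days to 22 November 2026 gives 20 February 2027, which is the date disbursement becomes effective.

20 February 2027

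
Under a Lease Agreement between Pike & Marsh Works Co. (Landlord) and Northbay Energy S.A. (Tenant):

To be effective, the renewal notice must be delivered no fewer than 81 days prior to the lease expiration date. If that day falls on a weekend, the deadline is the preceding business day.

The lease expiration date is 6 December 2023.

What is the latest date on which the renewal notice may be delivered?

Counting back 81 calendar days from 6 December 2023 gives 16 September 2023. That is a Saturday, so the deadline moves back to Friday, 15 September 2023.

15 September 2023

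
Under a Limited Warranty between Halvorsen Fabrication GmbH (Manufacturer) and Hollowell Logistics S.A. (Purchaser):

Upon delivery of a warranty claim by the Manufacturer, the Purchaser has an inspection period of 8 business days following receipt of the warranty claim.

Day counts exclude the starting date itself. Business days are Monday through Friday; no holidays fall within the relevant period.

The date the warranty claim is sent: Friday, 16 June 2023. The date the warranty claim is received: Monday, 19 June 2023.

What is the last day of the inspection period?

From Monday, 19 June 2023, 8 business days (Jun 20, Jun 21, Jun 22, Jun 23, Jun 26, Jun 27, Jun 28, Jun 29, skipping weekends) brings us to Thursday, 29 June 2023, which is the last day of the inspection period.

29 June 2023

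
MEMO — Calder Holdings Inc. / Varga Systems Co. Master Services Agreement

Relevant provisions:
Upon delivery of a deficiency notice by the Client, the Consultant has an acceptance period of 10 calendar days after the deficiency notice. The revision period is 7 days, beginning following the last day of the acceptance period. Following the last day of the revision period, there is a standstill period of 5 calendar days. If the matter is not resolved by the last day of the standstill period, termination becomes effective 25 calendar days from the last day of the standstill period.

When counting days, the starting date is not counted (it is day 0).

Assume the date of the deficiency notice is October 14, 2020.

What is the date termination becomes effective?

The last day of the acceptance period: October 14, 2020 + 10 days = October 24, 2020.
The last day of the revision period: October 24, 2020 + 7 days = October 31, 2020.
Adding 5 calendar days to October 31, 2020 gives November 5, 2020, which is the last day of the standstill period.
The date termination becomes effective: November 5, 2020 + 25 days = November 30, 2020.

November 30, 2020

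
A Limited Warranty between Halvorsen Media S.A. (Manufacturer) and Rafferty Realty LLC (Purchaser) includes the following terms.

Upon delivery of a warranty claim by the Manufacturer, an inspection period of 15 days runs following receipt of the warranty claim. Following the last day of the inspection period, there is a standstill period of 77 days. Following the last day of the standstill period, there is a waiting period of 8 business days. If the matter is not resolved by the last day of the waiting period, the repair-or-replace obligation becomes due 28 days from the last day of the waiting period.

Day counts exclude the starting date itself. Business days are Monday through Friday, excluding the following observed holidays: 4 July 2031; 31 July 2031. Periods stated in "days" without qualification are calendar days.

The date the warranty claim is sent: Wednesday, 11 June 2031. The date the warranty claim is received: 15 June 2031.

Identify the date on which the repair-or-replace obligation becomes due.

23 October 2031

The last day of the inspection period: 15 June 2031 + 15 days = 30 June 2031.
The last day of the standstill period: 77 calendar days after 30 June 2031 is 15 September 2031.
From Monday, 15 September 2031, 8 business days (Sep 16, Sep 17, Sep 18, Sep 19, Sep 22, Sep 23, Sep 24, Sep 25, skipping weekends) brings us to Thursday, 25 September 2031, which is the last day of the waiting period.
The date on which the repair-or-replace obligation becomes due: 25 September 2031 + 28 days = 23 October 2031.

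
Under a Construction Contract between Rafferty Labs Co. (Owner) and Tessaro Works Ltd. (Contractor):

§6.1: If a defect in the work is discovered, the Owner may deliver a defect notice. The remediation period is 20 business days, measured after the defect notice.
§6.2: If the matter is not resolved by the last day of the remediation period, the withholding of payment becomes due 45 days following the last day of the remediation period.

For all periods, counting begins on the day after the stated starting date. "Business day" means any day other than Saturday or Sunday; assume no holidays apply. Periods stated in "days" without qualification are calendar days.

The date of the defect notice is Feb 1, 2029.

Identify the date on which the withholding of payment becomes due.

Apr 15, 2029

The last day of the remediation period: counting 20 business days from Thursday, Feb 1, 2029 (Feb 2, Feb 5, Feb 6, Feb 7, …, Feb 27, Feb 28, Mar 1, skipping weekends) reaches Thursday, Mar 1, 2029.
The date on which the withholding of payment becomes due: Mar 1, 2029 + 45 days = Apr 15, 2029.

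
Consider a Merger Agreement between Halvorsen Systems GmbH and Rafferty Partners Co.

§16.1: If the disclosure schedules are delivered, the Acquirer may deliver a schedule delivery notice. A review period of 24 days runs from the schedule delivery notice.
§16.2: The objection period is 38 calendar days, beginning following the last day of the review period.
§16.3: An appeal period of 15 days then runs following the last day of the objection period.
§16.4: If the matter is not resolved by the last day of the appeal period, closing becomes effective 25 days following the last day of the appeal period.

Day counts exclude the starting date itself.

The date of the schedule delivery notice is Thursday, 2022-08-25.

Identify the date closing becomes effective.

2022-12-05

The last day of the review period: 2022-08-25 + 24 days = 2022-09-18.
Adding 38 calendar days to 2022-09-18 gives 2022-10-26, which is the last day of the objection period.
The last day of the appeal period: 2022-10-26 + 15 days = 2022-11-10.
Adding 25 calendar days to 2022-11-10 gives 2022-12-05, which is the date closing becomes effective.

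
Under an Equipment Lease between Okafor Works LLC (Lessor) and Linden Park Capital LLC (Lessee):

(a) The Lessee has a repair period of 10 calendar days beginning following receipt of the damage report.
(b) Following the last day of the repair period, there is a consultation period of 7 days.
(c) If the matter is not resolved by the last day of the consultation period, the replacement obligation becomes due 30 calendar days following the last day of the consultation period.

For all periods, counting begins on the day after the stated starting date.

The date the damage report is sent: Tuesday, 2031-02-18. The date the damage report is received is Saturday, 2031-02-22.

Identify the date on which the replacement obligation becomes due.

2031-04-10

The last day of the repair period: 10 calendar days after 2031-02-22 is 2031-03-04.
The last day of the consultation period: 2031-03-04 + 7 days = 2031-03-11.
Adding 30 calendar days to 2031-03-11 gives 2031-04-10, which is the date on which the replacement obligation becomes due.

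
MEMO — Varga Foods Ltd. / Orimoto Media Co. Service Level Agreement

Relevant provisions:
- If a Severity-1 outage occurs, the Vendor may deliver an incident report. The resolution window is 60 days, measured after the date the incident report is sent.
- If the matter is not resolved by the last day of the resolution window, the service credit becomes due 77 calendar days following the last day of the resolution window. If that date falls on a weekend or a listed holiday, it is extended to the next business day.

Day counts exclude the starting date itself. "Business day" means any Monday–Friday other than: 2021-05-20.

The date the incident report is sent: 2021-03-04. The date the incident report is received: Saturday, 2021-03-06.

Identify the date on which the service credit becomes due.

2021-07-19

The last day of the resolution window: 2021-03-04 + 60 days = 2021-05-03.
The date on which the service credit becomes due: 77 calendar days after 2021-05-03 is 2021-07-19. 2021-07-19 is a Monday and is not a listed holiday, so no roll-forward applies.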